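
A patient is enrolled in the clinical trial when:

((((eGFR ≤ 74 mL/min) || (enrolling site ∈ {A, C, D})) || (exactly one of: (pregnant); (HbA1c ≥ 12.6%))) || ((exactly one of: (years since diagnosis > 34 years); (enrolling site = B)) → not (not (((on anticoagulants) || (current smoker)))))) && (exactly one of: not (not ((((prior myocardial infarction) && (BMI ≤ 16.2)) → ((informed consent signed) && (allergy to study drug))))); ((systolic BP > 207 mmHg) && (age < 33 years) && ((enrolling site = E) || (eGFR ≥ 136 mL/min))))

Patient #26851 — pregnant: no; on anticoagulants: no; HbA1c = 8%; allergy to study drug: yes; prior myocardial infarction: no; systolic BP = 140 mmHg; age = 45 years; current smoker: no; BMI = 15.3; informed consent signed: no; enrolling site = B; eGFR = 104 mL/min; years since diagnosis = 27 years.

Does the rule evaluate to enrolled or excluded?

Excluded

Atomic conditions:
  eGFR ≤ 74 mL/min: 104 ≤ 74 is false
  enrolling site ∈ {A, C, D}: B is not in the set → false
  pregnant: no → false
  HbA1c ≥ 12.6%: 8 ≥ 12.6 is false
  years since diagnosis > 34 years: 27 > 34 is false
  enrolling site = B: B == B is true
  on anticoagulants: no → false
  current smoker: no → false
  prior myocardial infarction: no → false
  BMI ≤ 16.2: 15.3 ≤ 16.2 is true
  informed consent signed: no → false
  allergy to study drug: yes → true
  systolic BP > 207 mmHg: 140 > 207 is false
  age < 33 years: 45 < 33 is false
  enrolling site = E: B == E is false
  eGFR ≥ 136 mL/min: 104 ≥ 136 is false
Combine:
[1.1.1] false OR false = false
[1.1.2] exactly-one(false, false) = false
[1.1] false OR false = false
[1.2.1] exactly-one(false, true) = true
[1.2.2.1.1] false OR false = false
[1.2.2.1] NOT false = true
[1.2.2] NOT true = false
[1.2] true → false = false
[1] false OR false = false
[2.1.1.1.1] false AND true = false
[2.1.1.1.2] false AND true = false
[2.1.1.1] false → false (antecedent false ⇒ implication holds) = true
[2.1.1] NOT true = false
[2.1] NOT false = true
[2.2.3] false OR false = false
[2.2] false AND false AND false = false
[2] exactly-one(true, false) = true
[root] false AND true = false
Overall: false → excluded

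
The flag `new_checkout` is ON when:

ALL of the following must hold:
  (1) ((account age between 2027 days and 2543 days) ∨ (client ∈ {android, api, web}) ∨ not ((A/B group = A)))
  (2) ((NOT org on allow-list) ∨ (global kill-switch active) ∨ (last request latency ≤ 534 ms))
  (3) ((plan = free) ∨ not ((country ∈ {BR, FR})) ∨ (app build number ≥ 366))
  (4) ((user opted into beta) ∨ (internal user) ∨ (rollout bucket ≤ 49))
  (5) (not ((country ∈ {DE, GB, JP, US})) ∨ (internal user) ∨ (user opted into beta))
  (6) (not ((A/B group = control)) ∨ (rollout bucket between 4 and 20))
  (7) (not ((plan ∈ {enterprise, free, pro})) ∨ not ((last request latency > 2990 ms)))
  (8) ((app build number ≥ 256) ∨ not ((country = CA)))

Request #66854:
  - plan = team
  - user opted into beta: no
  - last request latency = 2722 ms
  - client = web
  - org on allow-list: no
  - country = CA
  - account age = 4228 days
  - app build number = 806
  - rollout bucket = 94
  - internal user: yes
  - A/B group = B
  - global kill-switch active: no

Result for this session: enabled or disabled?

Enabled

Atomic conditions:
  account age between 2027 days and 2543 days: 4228 in [2027, 2543] is false
  client ∈ {android, api, web}: web is in the set → true
  A/B group = A: B == A is false
  NOT org on allow-list: no → true
  global kill-switch active: no → false
  last request latency ≤ 534 ms: 2722 ≤ 534 is false
  plan = free: team == free is false
  country ∈ {BR, FR}: CA is not in the set → false
  app build number ≥ 366: 806 ≥ 366 is true
  user opted into beta: no → false
  internal user: yes → true
  rollout bucket ≤ 49: 94 ≤ 49 is false
  country ∈ {DE, GB, JP, US}: CA is not in the set → false
  A/B group = control: B == control is false
  rollout bucket between 4 and 20: 94 in [4, 20] is false
  plan ∈ {enterprise, free, pro}: team is not in the set → false
  last request latency > 2990 ms: 2722 > 2990 is false
  app build number ≥ 256: 806 ≥ 256 is true
  country = CA: CA == CA is true
Combine:
[1.3] NOT false = true
[1] false OR true OR true = true
[2] true OR false OR false = true
[3.2] NOT false = true
[3] false OR true OR true = true
[4] false OR true OR false = true
[5.1] NOT false = true
[5] true OR true OR false = true
[6.1] NOT false = true
[6] true OR false = true
[7.1] NOT false = true
[7.2] NOT false = true
[7] true OR true = true
[8.2] NOT true = false
[8] true OR false = true
[root] true AND true AND true AND true AND true AND true AND true AND true = true
Overall: true → enabled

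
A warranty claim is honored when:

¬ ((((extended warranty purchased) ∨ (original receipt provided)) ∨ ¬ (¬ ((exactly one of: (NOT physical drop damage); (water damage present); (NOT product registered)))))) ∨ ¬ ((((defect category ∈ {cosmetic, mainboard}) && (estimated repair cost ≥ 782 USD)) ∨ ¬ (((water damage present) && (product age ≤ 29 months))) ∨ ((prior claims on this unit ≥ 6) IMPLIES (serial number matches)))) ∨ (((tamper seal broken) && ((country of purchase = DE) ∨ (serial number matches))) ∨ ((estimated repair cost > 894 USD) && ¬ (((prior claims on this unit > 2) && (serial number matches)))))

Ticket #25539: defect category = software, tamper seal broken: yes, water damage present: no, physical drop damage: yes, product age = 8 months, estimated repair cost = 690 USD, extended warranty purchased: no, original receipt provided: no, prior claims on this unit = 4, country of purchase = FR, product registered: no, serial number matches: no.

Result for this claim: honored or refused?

Atomic conditions:
  extended warranty purchased: no → false
  original receipt provided: no → false
  NOT physical drop damage: yes → false
  water damage present: no → false
  NOT product registered: no → true
  defect category ∈ {cosmetic, mainboard}: software is not in the set → false
  estimated repair cost ≥ 782 USD: 690 ≥ 782 is false
  product age ≤ 29 months: 8 ≤ 29 is true
  prior claims on this unit ≥ 6: 4 ≥ 6 is false
  serial number matches: no → false
  tamper seal broken: yes → true
  country of purchase = DE: FR == DE is false
  estimated repair cost > 894 USD: 690 > 894 is false
  prior claims on this unit > 2: 4 > 2 is true
Combine:
[1.1.1] false OR false = false
[1.1.2.1.1] exactly-one(false, false, true) = true
[1.1.2.1] NOT true = false
[1.1.2] NOT false = true
[1.1] false OR true = true
[1] NOT true = false
[2.1.1] false AND false = false
[2.1.2.1] false AND true = false
[2.1.2] NOT false = true
[2.1.3] false → false (antecedent false ⇒ implication holds) = true
[2.1] false OR true OR true = true
[2] NOT true = false
[3.1.2] false OR false = false
[3.1] true AND false = false
[3.2.2.1] true AND false = false
[3.2.2] NOT false = true
[3.2] false AND true = false
[3] false OR false = false
[root] false OR false OR false = false
Overall: false → refused

Refused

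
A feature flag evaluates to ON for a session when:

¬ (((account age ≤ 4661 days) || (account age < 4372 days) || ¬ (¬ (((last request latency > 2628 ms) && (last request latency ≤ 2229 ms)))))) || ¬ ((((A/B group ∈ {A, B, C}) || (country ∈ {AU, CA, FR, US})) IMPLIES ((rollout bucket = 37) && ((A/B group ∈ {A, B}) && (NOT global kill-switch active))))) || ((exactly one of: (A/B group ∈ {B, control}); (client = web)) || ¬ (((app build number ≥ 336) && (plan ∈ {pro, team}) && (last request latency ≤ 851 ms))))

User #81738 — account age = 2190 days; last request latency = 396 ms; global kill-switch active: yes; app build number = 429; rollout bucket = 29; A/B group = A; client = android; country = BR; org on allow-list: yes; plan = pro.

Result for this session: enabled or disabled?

Enabled

Atomic conditions:
  account age ≤ 4661 days: 2190 ≤ 4661 is true
  account age < 4372 days: 2190 < 4372 is true
  last request latency > 2628 ms: 396 > 2628 is false
  last request latency ≤ 2229 ms: 396 ≤ 2229 is true
  A/B group ∈ {A, B, C}: A is in the set → true
  country ∈ {AU, CA, FR, US}: BR is not in the set → false
  rollout bucket = 37: 29 == 37 is false
  A/B group ∈ {A, B}: A is in the set → true
  NOT global kill-switch active: yes → false
  A/B group ∈ {B, control}: A is not in the set → false
  client = web: android == web is false
  app build number ≥ 336: 429 ≥ 336 is true
  plan ∈ {pro, team}: pro is in the set → true
  last request latency ≤ 851 ms: 396 ≤ 851 is true
Combine:
[1.1.3.1.1] false AND true = false
[1.1.3.1] NOT false = true
[1.1.3] NOT true = false
[1.1] true OR true OR false = true
[1] NOT true = false
[2.1.1] true OR false = true
[2.1.2.2] true AND false = false
[2.1.2] false AND false = false
[2.1] true → false = false
[2] NOT false = true
[3.1] exactly-one(false, false) = false
[3.2.1] true AND true AND true = true
[3.2] NOT true = false
[3] false OR false = false
[root] false OR true OR false = true
Overall: true → enabled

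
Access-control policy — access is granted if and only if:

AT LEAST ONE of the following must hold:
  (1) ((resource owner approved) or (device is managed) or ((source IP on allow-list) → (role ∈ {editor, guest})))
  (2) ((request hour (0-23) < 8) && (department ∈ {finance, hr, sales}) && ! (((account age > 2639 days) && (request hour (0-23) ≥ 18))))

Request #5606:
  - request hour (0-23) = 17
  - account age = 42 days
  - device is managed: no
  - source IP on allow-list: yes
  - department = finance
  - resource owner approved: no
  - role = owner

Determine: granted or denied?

Denied

Atomic conditions:
  resource owner approved: no → false
  device is managed: no → false
  source IP on allow-list: yes → true
  role ∈ {editor, guest}: owner is not in the set → false
  request hour (0-23) < 8: 17 < 8 is false
  department ∈ {finance, hr, sales}: finance is in the set → true
  account age > 2639 days: 42 > 2639 is false
  request hour (0-23) ≥ 18: 17 ≥ 18 is false
Combine:
[1.3] true → false = false
[1] false OR false OR false = false
[2.3.1] false AND false = false
[2.3] NOT false = true
[2] false AND true AND true = false
[root] false OR false = false
Overall: false → denied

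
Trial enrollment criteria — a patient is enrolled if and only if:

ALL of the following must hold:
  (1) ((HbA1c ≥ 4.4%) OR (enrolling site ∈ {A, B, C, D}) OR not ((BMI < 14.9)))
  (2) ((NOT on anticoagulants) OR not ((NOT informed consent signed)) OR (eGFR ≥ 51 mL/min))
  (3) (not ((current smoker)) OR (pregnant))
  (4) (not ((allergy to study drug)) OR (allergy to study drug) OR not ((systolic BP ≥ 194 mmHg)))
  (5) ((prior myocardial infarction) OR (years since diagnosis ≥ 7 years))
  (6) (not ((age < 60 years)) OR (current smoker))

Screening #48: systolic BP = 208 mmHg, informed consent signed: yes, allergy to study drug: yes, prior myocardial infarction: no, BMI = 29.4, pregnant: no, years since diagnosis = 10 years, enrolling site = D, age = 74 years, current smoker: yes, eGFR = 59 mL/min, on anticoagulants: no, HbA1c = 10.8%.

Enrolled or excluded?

Atomic conditions:
  HbA1c ≥ 4.4%: 10.8 ≥ 4.4 is true
  enrolling site ∈ {A, B, C, D}: D is in the set → true
  BMI < 14.9: 29.4 < 14.9 is false
  NOT on anticoagulants: no → true
  NOT informed consent signed: yes → false
  eGFR ≥ 51 mL/min: 59 ≥ 51 is true
  current smoker: yes → true
  pregnant: no → false
  allergy to study drug: yes → true
  systolic BP ≥ 194 mmHg: 208 ≥ 194 is true
  prior myocardial infarction: no → false
  years since diagnosis ≥ 7 years: 10 ≥ 7 is true
  age < 60 years: 74 < 60 is false
Combine:
[1.3] NOT false = true
[1] true OR true OR true = true
[2.2] NOT false = true
[2] true OR true OR true = true
[3.1] NOT true = false
[3] false OR false = false
[4.1] NOT true = false
[4.3] NOT true = false
[4] false OR true OR false = true
[5] false OR true = true
[6.1] NOT false = true
[6] true OR true = true
[root] true AND true AND false AND true AND true AND true = false
Overall: false → excluded

Excluded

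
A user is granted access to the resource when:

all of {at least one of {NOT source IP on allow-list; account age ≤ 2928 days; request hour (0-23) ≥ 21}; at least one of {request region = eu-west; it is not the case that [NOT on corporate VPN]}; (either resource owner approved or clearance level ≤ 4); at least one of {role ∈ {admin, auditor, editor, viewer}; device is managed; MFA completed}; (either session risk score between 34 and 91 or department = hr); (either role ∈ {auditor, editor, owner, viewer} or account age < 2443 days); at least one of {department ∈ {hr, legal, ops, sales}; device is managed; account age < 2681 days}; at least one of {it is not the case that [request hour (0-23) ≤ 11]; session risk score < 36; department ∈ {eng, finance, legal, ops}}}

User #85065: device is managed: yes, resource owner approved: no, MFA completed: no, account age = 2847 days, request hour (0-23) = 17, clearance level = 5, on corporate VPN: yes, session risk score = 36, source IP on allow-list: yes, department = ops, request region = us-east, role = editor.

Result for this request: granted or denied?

Denied

Atomic conditions:
  NOT source IP on allow-list: yes → false
  account age ≤ 2928 days: 2847 ≤ 2928 is true
  request hour (0-23) ≥ 21: 17 ≥ 21 is false
  request region = eu-west: us-east == eu-west is false
  NOT on corporate VPN: yes → false
  resource owner approved: no → false
  clearance level ≤ 4: 5 ≤ 4 is false
  role ∈ {admin, auditor, editor, viewer}: editor is in the set → true
  device is managed: yes → true
  MFA completed: no → false
  session risk score between 34 and 91: 36 in [34, 91] is true
  department = hr: ops == hr is false
  role ∈ {auditor, editor, owner, viewer}: editor is in the set → true
  account age < 2443 days: 2847 < 2443 is false
  department ∈ {hr, legal, ops, sales}: ops is in the set → true
  account age < 2681 days: 2847 < 2681 is false
  request hour (0-23) ≤ 11: 17 ≤ 11 is false
  session risk score < 36: 36 < 36 is false
  department ∈ {eng, finance, legal, ops}: ops is in the set → true
Combine:
[1] false OR true OR false = true
[2.2] NOT false = true
[2] false OR true = true
[3] false OR false = false
[4] true OR true OR false = true
[5] true OR false = true
[6] true OR false = true
[7] true OR true OR false = true
[8.1] NOT false = true
[8] true OR false OR true = true
[root] true AND true AND false AND true AND true AND true AND true AND true = false
Overall: false → denied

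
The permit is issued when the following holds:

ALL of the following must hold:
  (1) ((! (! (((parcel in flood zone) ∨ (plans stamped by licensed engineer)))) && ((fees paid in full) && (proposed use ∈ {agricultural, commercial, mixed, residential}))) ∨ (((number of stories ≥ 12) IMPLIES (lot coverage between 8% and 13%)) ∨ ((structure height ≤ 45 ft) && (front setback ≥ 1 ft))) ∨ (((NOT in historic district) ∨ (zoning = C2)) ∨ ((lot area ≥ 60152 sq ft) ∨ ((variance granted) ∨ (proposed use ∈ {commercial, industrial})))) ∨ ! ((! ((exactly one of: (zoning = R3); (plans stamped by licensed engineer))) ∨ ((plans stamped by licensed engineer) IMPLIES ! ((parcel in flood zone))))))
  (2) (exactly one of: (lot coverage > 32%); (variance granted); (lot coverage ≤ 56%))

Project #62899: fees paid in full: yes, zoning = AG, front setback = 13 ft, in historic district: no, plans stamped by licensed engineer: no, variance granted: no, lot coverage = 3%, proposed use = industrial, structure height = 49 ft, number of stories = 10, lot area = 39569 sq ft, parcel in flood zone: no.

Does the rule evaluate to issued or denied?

Issued

Atomic conditions:
  parcel in flood zone: no → false
  plans stamped by licensed engineer: no → false
  fees paid in full: yes → true
  proposed use ∈ {agricultural, commercial, mixed, residential}: industrial is not in the set → false
  number of stories ≥ 12: 10 ≥ 12 is false
  lot coverage between 8% and 13%: 3 in [8, 13] is false
  structure height ≤ 45 ft: 49 ≤ 45 is false
  front setback ≥ 1 ft: 13 ≥ 1 is true
  NOT in historic district: no → true
  zoning = C2: AG == C2 is false
  lot area ≥ 60152 sq ft: 39569 ≥ 60152 is false
  variance granted: no → false
  proposed use ∈ {commercial, industrial}: industrial is in the set → true
  zoning = R3: AG == R3 is false
  lot coverage > 32%: 3 > 32 is false
  lot coverage ≤ 56%: 3 ≤ 56 is true
Combine:
[1.1.1.1.1] false OR false = false
[1.1.1.1] NOT false = true
[1.1.1] NOT true = false
[1.1.2] true AND false = false
[1.1] false AND false = false
[1.2.1] false → false (antecedent false ⇒ implication holds) = true
[1.2.2] false AND true = false
[1.2] true OR false = true
[1.3.1] true OR false = true
[1.3.2.2] false OR true = true
[1.3.2] false OR true = true
[1.3] true OR true = true
[1.4.1.1.1] exactly-one(false, false) = false
[1.4.1.1] NOT false = true
[1.4.1.2.2] NOT false = true
[1.4.1.2] false → true (antecedent false ⇒ implication holds) = true
[1.4.1] true OR true = true
[1.4] NOT true = false
[1] false OR true OR true OR false = true
[2] exactly-one(false, false, true) = true
[root] true AND true = true
Overall: true → issued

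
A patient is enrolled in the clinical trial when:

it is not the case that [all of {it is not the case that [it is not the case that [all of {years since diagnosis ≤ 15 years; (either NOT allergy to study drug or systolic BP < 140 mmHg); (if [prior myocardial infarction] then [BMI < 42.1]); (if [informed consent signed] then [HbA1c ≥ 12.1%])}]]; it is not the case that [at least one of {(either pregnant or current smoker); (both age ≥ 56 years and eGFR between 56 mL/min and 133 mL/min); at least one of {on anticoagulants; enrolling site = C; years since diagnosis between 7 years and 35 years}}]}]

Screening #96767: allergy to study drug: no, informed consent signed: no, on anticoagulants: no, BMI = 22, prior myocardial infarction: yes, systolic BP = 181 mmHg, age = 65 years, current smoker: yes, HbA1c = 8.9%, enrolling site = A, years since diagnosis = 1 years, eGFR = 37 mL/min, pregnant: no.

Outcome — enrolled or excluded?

Enrolled

Atomic conditions:
  years since diagnosis ≤ 15 years: 1 ≤ 15 is true
  NOT allergy to study drug: no → true
  systolic BP < 140 mmHg: 181 < 140 is false
  prior myocardial infarction: yes → true
  BMI < 42.1: 22 < 42.1 is true
  informed consent signed: no → false
  HbA1c ≥ 12.1%: 8.9 ≥ 12.1 is false
  pregnant: no → false
  current smoker: yes → true
  age ≥ 56 years: 65 ≥ 56 is true
  eGFR between 56 mL/min and 133 mL/min: 37 in [56, 133] is false
  on anticoagulants: no → false
  enrolling site = C: A == C is false
  years since diagnosis between 7 years and 35 years: 1 in [7, 35] is false
Combine:
[1.1.1.1.2] true OR false = true
[1.1.1.1.3] true → true = true
[1.1.1.1.4] false → false (antecedent false ⇒ implication holds) = true
[1.1.1.1] true AND true AND true AND true = true
[1.1.1] NOT true = false
[1.1] NOT false = true
[1.2.1.1] false OR true = true
[1.2.1.2] true AND false = false
[1.2.1.3] false OR false OR false = false
[1.2.1] true OR false OR false = true
[1.2] NOT true = false
[1] true AND false = false
[root] NOT false = true
Overall: true → enrolled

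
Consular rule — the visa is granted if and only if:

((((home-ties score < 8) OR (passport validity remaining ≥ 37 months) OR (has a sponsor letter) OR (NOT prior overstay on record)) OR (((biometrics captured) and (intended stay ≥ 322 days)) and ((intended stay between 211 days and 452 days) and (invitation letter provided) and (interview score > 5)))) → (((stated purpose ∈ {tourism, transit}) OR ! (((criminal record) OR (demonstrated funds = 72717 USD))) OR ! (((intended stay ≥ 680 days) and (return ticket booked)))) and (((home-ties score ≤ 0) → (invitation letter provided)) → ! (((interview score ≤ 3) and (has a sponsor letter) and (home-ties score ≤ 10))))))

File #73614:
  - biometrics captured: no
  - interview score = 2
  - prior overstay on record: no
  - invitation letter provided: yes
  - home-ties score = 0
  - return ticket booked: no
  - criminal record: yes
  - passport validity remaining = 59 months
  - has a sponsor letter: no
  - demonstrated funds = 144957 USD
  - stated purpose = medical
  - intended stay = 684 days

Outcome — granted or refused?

Granted

Atomic conditions:
  home-ties score < 8: 0 < 8 is true
  passport validity remaining ≥ 37 months: 59 ≥ 37 is true
  has a sponsor letter: no → false
  NOT prior overstay on record: no → true
  biometrics captured: no → false
  intended stay ≥ 322 days: 684 ≥ 322 is true
  intended stay between 211 days and 452 days: 684 in [211, 452] is false
  invitation letter provided: yes → true
  interview score > 5: 2 > 5 is false
  stated purpose ∈ {tourism, transit}: medical is not in the set → false
  criminal record: yes → true
  demonstrated funds = 72717 USD: 144957 == 72717 is false
  intended stay ≥ 680 days: 684 ≥ 680 is true
  return ticket booked: no → false
  home-ties score ≤ 0: 0 ≤ 0 is true
  interview score ≤ 3: 2 ≤ 3 is true
  home-ties score ≤ 10: 0 ≤ 10 is true
Combine:
[1.1] true OR true OR false OR true = true
[1.2.1] false AND true = false
[1.2.2] false AND true AND false = false
[1.2] false AND false = false
[1] true OR false = true
[2.1.2.1] true OR false = true
[2.1.2] NOT true = false
[2.1.3.1] true AND false = false
[2.1.3] NOT false = true
[2.1] false OR false OR true = true
[2.2.1] true → true = true
[2.2.2.1] true AND false AND true = false
[2.2.2] NOT false = true
[2.2] true → true = true
[2] true AND true = true
[root] true → true = true
Overall: true → granted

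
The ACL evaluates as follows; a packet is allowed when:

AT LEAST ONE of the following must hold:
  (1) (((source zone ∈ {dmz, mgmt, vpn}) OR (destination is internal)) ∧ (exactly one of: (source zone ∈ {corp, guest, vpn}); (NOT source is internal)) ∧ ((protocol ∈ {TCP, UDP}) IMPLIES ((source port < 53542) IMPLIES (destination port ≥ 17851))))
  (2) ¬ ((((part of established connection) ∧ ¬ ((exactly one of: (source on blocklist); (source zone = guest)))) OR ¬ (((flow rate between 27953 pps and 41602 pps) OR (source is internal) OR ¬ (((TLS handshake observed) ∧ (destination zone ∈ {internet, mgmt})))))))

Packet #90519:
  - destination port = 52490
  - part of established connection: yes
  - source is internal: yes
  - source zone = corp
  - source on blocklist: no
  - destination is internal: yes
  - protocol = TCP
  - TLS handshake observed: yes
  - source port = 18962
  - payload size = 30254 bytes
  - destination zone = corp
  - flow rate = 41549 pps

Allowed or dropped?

Atomic conditions:
  source zone ∈ {dmz, mgmt, vpn}: corp is not in the set → false
  destination is internal: yes → true
  source zone ∈ {corp, guest, vpn}: corp is in the set → true
  NOT source is internal: yes → false
  protocol ∈ {TCP, UDP}: TCP is in the set → true
  source port < 53542: 18962 < 53542 is true
  destination port ≥ 17851: 52490 ≥ 17851 is true
  part of established connection: yes → true
  source on blocklist: no → false
  source zone = guest: corp == guest is false
  flow rate between 27953 pps and 41602 pps: 41549 in [27953, 41602] is true
  source is internal: yes → true
  TLS handshake observed: yes → true
  destination zone ∈ {internet, mgmt}: corp is not in the set → false
Combine:
[1.1] false OR true = true
[1.2] exactly-one(true, false) = true
[1.3.2] true → true = true
[1.3] true → true = true
[1] true AND true AND true = true
[2.1.1.2.1] exactly-one(false, false) = false
[2.1.1.2] NOT false = true
[2.1.1] true AND true = true
[2.1.2.1.3.1] true AND false = false
[2.1.2.1.3] NOT false = true
[2.1.2.1] true OR true OR true = true
[2.1.2] NOT true = false
[2.1] true OR false = true
[2] NOT true = false
[root] true OR false = true
Overall: true → allowed

Allowed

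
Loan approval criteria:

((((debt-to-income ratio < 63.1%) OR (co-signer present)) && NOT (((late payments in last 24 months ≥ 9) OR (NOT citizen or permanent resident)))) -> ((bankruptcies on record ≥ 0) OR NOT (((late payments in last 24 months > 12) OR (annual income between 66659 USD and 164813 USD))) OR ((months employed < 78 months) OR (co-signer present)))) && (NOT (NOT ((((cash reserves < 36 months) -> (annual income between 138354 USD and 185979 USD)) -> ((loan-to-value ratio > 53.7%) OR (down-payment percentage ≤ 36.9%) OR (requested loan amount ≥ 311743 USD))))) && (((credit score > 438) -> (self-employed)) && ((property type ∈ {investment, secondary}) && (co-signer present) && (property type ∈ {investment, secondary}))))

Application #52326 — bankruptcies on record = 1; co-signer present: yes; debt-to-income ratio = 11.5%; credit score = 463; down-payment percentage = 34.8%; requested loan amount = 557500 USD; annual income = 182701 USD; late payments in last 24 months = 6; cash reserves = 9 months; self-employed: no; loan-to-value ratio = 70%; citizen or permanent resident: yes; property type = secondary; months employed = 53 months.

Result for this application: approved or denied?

Atomic conditions:
  debt-to-income ratio < 63.1%: 11.5 < 63.1 is true
  co-signer present: yes → true
  late payments in last 24 months ≥ 9: 6 ≥ 9 is false
  NOT citizen or permanent resident: yes → false
  bankruptcies on record ≥ 0: 1 ≥ 0 is true
  late payments in last 24 months > 12: 6 > 12 is false
  annual income between 66659 USD and 164813 USD: 182701 in [66659, 164813] is false
  months employed < 78 months: 53 < 78 is true
  cash reserves < 36 months: 9 < 36 is true
  annual income between 138354 USD and 185979 USD: 182701 in [138354, 185979] is true
  loan-to-value ratio > 53.7%: 70 > 53.7 is true
  down-payment percentage ≤ 36.9%: 34.8 ≤ 36.9 is true
  requested loan amount ≥ 311743 USD: 557500 ≥ 311743 is true
  credit score > 438: 463 > 438 is true
  self-employed: no → false
  property type ∈ {investment, secondary}: secondary is in the set → true
Combine:
[1.1.1] true OR true = true
[1.1.2.1] false OR false = false
[1.1.2] NOT false = true
[1.1] true AND true = true
[1.2.2.1] false OR false = false
[1.2.2] NOT false = true
[1.2.3] true OR true = true
[1.2] true OR true OR true = true
[1] true → true = true
[2.1.1.1.1] true → true = true
[2.1.1.1.2] true OR true OR true = true
[2.1.1.1] true → true = true
[2.1.1] NOT true = false
[2.1] NOT false = true
[2.2.1] true → false = false
[2.2.2] true AND true AND true = true
[2.2] false AND true = false
[2] true AND false = false
[root] true AND false = false
Overall: false → denied

Denied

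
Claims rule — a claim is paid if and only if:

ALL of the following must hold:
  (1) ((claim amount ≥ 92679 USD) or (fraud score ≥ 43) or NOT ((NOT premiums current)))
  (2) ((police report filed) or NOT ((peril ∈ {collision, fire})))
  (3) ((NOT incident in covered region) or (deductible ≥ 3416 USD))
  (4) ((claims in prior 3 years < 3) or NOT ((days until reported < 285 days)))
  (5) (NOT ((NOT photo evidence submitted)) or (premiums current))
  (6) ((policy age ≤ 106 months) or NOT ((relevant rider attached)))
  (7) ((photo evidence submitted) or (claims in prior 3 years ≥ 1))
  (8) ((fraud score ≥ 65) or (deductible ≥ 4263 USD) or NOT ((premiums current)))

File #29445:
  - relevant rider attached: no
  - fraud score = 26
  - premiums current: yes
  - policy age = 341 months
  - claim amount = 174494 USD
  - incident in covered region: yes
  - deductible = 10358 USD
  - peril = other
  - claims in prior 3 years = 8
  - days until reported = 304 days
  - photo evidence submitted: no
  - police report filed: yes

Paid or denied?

Atomic conditions:
  claim amount ≥ 92679 USD: 174494 ≥ 92679 is true
  fraud score ≥ 43: 26 ≥ 43 is false
  NOT premiums current: yes → false
  police report filed: yes → true
  peril ∈ {collision, fire}: other is not in the set → false
  NOT incident in covered region: yes → false
  deductible ≥ 3416 USD: 10358 ≥ 3416 is true
  claims in prior 3 years < 3: 8 < 3 is false
  days until reported < 285 days: 304 < 285 is false
  NOT photo evidence submitted: no → true
  premiums current: yes → true
  policy age ≤ 106 months: 341 ≤ 106 is false
  relevant rider attached: no → false
  photo evidence submitted: no → false
  claims in prior 3 years ≥ 1: 8 ≥ 1 is true
  fraud score ≥ 65: 26 ≥ 65 is false
  deductible ≥ 4263 USD: 10358 ≥ 4263 is true
Combine:
[1.3] NOT false = true
[1] true OR false OR true = true
[2.2] NOT false = true
[2] true OR true = true
[3] false OR true = true
[4.2] NOT false = true
[4] false OR true = true
[5.1] NOT true = false
[5] false OR true = true
[6.2] NOT false = true
[6] false OR true = true
[7] false OR true = true
[8.3] NOT true = false
[8] false OR true OR false = true
[root] true AND true AND true AND true AND true AND true AND true AND true = true
Overall: true → paid

Paid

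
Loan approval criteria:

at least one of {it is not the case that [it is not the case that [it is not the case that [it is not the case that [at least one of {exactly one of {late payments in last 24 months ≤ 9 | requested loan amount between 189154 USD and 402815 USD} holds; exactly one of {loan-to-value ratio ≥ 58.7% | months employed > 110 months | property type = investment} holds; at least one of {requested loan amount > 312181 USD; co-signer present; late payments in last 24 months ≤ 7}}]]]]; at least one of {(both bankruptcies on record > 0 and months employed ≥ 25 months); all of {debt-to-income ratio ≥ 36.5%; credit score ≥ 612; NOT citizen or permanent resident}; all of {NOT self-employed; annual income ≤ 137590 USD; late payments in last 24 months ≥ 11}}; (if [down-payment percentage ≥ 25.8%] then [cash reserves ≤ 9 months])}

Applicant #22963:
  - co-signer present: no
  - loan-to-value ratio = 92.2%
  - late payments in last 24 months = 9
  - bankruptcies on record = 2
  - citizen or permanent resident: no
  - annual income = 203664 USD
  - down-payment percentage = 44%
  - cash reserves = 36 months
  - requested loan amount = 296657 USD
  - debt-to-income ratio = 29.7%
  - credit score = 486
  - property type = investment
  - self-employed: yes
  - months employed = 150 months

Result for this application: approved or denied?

Atomic conditions:
  late payments in last 24 months ≤ 9: 9 ≤ 9 is true
  requested loan amount between 189154 USD and 402815 USD: 296657 in [189154, 402815] is true
  loan-to-value ratio ≥ 58.7%: 92.2 ≥ 58.7 is true
  months employed > 110 months: 150 > 110 is true
  property type = investment: investment == investment is true
  requested loan amount > 312181 USD: 296657 > 312181 is false
  co-signer present: no → false
  late payments in last 24 months ≤ 7: 9 ≤ 7 is false
  bankruptcies on record > 0: 2 > 0 is true
  months employed ≥ 25 months: 150 ≥ 25 is true
  debt-to-income ratio ≥ 36.5%: 29.7 ≥ 36.5 is false
  credit score ≥ 612: 486 ≥ 612 is false
  NOT citizen or permanent resident: no → true
  NOT self-employed: yes → false
  annual income ≤ 137590 USD: 203664 ≤ 137590 is false
  late payments in last 24 months ≥ 11: 9 ≥ 11 is false
  down-payment percentage ≥ 25.8%: 44 ≥ 25.8 is true
  cash reserves ≤ 9 months: 36 ≤ 9 is false
Combine:
[1.1.1.1.1.1] exactly-one(true, true) = false
[1.1.1.1.1.2] exactly-one(true, true, true) = false
[1.1.1.1.1.3] false OR false OR false = false
[1.1.1.1.1] false OR false OR false = false
[1.1.1.1] NOT false = true
[1.1.1] NOT true = false
[1.1] NOT false = true
[1] NOT true = false
[2.1] true AND true = true
[2.2] false AND false AND true = false
[2.3] false AND false AND false = false
[2] true OR false OR false = true
[3] true → false = false
[root] false OR true OR false = true
Overall: true → approved

Approved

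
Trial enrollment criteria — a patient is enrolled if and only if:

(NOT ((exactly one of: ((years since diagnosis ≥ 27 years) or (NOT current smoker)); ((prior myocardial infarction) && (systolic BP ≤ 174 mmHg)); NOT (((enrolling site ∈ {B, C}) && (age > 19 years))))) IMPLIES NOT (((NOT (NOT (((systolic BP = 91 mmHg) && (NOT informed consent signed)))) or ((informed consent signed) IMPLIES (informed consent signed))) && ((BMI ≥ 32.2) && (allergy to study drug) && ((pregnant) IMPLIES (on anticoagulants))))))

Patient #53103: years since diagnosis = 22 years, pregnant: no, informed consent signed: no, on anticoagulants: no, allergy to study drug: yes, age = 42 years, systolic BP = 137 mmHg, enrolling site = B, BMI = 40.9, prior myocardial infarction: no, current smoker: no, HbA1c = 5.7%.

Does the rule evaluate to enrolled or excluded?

Enrolled

Atomic conditions:
  years since diagnosis ≥ 27 years: 22 ≥ 27 is false
  NOT current smoker: no → true
  prior myocardial infarction: no → false
  systolic BP ≤ 174 mmHg: 137 ≤ 174 is true
  enrolling site ∈ {B, C}: B is in the set → true
  age > 19 years: 42 > 19 is true
  systolic BP = 91 mmHg: 137 == 91 is false
  NOT informed consent signed: no → true
  informed consent signed: no → false
  BMI ≥ 32.2: 40.9 ≥ 32.2 is true
  allergy to study drug: yes → true
  pregnant: no → false
  on anticoagulants: no → false
Combine:
[1.1.1] false OR true = true
[1.1.2] false AND true = false
[1.1.3.1] true AND true = true
[1.1.3] NOT true = false
[1.1] exactly-one(true, false, false) = true
[1] NOT true = false
[2.1.1.1.1.1] false AND true = false
[2.1.1.1.1] NOT false = true
[2.1.1.1] NOT true = false
[2.1.1.2] false → false (antecedent false ⇒ implication holds) = true
[2.1.1] false OR true = true
[2.1.2.3] false → false (antecedent false ⇒ implication holds) = true
[2.1.2] true AND true AND true = true
[2.1] true AND true = true
[2] NOT true = false
[root] false → false (antecedent false ⇒ implication holds) = true
Overall: true → enrolled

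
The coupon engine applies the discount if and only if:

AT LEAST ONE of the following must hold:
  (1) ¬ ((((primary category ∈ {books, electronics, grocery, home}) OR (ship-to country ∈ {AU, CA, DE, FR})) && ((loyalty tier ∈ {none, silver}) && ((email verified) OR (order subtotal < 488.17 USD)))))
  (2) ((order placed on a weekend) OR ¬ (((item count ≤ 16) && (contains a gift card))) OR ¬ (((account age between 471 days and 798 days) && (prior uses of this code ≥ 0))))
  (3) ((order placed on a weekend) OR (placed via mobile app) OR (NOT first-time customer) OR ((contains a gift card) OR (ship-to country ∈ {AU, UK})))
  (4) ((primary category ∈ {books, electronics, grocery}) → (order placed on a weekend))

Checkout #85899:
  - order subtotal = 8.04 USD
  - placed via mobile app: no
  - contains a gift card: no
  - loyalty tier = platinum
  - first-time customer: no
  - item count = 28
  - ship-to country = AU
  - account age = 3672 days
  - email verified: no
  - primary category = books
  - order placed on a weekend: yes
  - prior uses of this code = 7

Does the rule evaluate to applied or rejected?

Applied

Atomic conditions:
  primary category ∈ {books, electronics, grocery, home}: books is in the set → true
  ship-to country ∈ {AU, CA, DE, FR}: AU is in the set → true
  loyalty tier ∈ {none, silver}: platinum is not in the set → false
  email verified: no → false
  order subtotal < 488.17 USD: 8.04 < 488.17 is true
  order placed on a weekend: yes → true
  item count ≤ 16: 28 ≤ 16 is false
  contains a gift card: no → false
  account age between 471 days and 798 days: 3672 in [471, 798] is false
  prior uses of this code ≥ 0: 7 ≥ 0 is true
  placed via mobile app: no → false
  NOT first-time customer: no → true
  ship-to country ∈ {AU, UK}: AU is in the set → true
  primary category ∈ {books, electronics, grocery}: books is in the set → true
Combine:
[1.1.1] true OR true = true
[1.1.2.2] false OR true = true
[1.1.2] false AND true = false
[1.1] true AND false = false
[1] NOT false = true
[2.2.1] false AND false = false
[2.2] NOT false = true
[2.3.1] false AND true = false
[2.3] NOT false = true
[2] true OR true OR true = true
[3.4] false OR true = true
[3] true OR false OR true OR true = true
[4] true → true = true
[root] true OR true OR true OR true = true
Overall: true → applied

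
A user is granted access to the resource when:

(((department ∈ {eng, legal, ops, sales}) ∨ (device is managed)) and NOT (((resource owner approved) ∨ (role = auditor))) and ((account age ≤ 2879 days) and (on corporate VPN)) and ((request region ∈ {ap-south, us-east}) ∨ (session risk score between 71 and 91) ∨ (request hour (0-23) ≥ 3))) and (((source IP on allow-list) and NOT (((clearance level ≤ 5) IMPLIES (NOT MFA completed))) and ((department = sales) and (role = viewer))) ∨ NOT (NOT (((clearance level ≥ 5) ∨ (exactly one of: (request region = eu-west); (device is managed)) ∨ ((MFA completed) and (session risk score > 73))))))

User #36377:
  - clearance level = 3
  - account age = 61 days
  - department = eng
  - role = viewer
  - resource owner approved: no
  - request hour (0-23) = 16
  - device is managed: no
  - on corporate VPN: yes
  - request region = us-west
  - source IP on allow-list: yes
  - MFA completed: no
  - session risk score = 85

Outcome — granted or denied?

Denied

Atomic conditions:
  department ∈ {eng, legal, ops, sales}: eng is in the set → true
  device is managed: no → false
  resource owner approved: no → false
  role = auditor: viewer == auditor is false
  account age ≤ 2879 days: 61 ≤ 2879 is true
  on corporate VPN: yes → true
  request region ∈ {ap-south, us-east}: us-west is not in the set → false
  session risk score between 71 and 91: 85 in [71, 91] is true
  request hour (0-23) ≥ 3: 16 ≥ 3 is true
  source IP on allow-list: yes → true
  clearance level ≤ 5: 3 ≤ 5 is true
  NOT MFA completed: no → true
  department = sales: eng == sales is false
  role = viewer: viewer == viewer is true
  clearance level ≥ 5: 3 ≥ 5 is false
  request region = eu-west: us-west == eu-west is false
  MFA completed: no → false
  session risk score > 73: 85 > 73 is true
Combine:
[1.1] true OR false = true
[1.2.1] false OR false = false
[1.2] NOT false = true
[1.3] true AND true = true
[1.4] false OR true OR true = true
[1] true AND true AND true AND true = true
[2.1.2.1] true → true = true
[2.1.2] NOT true = false
[2.1.3] false AND true = false
[2.1] true AND false AND false = false
[2.2.1.1.2] exactly-one(false, false) = false
[2.2.1.1.3] false AND true = false
[2.2.1.1] false OR false OR false = false
[2.2.1] NOT false = true
[2.2] NOT true = false
[2] false OR false = false
[root] true AND false = false
Overall: false → denied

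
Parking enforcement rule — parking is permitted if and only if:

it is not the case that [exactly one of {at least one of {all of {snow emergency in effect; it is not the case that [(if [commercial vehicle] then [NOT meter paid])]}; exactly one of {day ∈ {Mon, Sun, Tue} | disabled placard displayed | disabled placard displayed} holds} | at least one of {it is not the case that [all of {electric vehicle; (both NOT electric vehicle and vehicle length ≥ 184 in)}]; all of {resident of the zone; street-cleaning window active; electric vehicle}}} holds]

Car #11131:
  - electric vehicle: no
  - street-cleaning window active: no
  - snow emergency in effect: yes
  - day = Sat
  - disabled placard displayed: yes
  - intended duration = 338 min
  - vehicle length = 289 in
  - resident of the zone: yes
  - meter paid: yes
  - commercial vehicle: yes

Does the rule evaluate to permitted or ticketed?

Atomic conditions:
  snow emergency in effect: yes → true
  commercial vehicle: yes → true
  NOT meter paid: yes → false
  day ∈ {Mon, Sun, Tue}: Sat is not in the set → false
  disabled placard displayed: yes → true
  electric vehicle: no → false
  NOT electric vehicle: no → true
  vehicle length ≥ 184 in: 289 ≥ 184 is true
  resident of the zone: yes → true
  street-cleaning window active: no → false
Combine:
[1.1.1.2.1] true → false = false
[1.1.1.2] NOT false = true
[1.1.1] true AND true = true
[1.1.2] exactly-one(false, true, true) = false
[1.1] true OR false = true
[1.2.1.1.2] true AND true = true
[1.2.1.1] false AND true = false
[1.2.1] NOT false = true
[1.2.2] true AND false AND false = false
[1.2] true OR false = true
[1] exactly-one(true, true) = false
[root] NOT false = true
Overall: true → permitted

Permitted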